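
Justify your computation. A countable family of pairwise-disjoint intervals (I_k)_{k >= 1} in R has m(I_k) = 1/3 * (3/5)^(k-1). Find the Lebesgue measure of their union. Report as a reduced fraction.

By countable additivity of the Lebesgue measure on pairwise disjoint measurable sets,
  m(union_{k >= 1} I_k) = sum_{k >= 1} m(I_k) = sum_{k >= 1} a * r^(k-1),
  with a = 1/3 and r = 3/5.
Since 0 < r = 3/5 < 1, the geometric series converges:
  sum_{k >= 1} a * r^(k-1) = a / (1 - r).
  = 1/3 / (1 - 3/5)
  = 1/3 / (2/5)
  = 5/6.

5/6


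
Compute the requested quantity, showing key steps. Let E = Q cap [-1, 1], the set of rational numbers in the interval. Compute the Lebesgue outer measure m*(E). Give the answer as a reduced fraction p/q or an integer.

Q cap [-1, 1] is countable; list its elements as q_1, q_2, ... . Fix eps > 0 and cover the k-th point by an interval of length eps * 2^(-k). The cover has total length eps * sum_{k>=1} 2^(-k) = eps, so by definition of outer measure m*(Q cap [-1, 1]) <= eps. Since eps was arbitrary and m* >= 0, the outer measure is 0.

0


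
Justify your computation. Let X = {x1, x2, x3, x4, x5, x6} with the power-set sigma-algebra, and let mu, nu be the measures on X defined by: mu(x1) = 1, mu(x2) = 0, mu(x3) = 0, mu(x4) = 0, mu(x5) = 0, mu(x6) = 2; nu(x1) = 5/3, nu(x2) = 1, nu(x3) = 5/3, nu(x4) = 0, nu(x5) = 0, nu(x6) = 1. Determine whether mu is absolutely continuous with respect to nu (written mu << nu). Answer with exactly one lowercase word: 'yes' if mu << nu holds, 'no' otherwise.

mu << nu means: every nu-null measurable set is also mu-null; equivalently, for every atom x, if nu({x}) = 0 then mu({x}) = 0.
Checking each atom:
  x1: nu = 5/3 > 0 -> no constraint.
  x2: nu = 1 > 0 -> no constraint.
  x3: nu = 5/3 > 0 -> no constraint.
  x4: nu = 0, mu = 0 -> consistent with mu << nu.
  x5: nu = 0, mu = 0 -> consistent with mu << nu.
  x6: nu = 1 > 0 -> no constraint.
No atom violates the condition. Therefore mu << nu.

yes


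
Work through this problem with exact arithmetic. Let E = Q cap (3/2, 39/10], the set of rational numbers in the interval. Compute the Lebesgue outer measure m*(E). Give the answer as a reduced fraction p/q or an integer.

E = Q cap (3/2, 39/10] is a subset of Q, which is countable. Enumerate Q = {q_1, q_2, ...}; for any eps > 0, cover q_k by the open interval (q_k - eps/2^(k+1), q_k + eps/2^(k+1)), of length eps/2^k. The total cover length is sum_{k>=1} eps/2^k = eps. Hence m*(E) <= m*(Q) <= eps for every eps > 0, and since outer measure is non-negative, m*(E) = 0.

0


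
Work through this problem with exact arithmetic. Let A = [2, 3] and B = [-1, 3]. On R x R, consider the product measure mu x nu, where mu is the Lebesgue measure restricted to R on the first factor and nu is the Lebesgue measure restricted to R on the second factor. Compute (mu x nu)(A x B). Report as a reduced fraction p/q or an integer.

For a measurable rectangle A x B, the product measure satisfies
  (mu x nu)(A x B) = mu(A) * nu(B).
  mu(A) = 1.
  nu(B) = 4.
  (mu x nu)(A x B) = 1 * 4 = 4.

4


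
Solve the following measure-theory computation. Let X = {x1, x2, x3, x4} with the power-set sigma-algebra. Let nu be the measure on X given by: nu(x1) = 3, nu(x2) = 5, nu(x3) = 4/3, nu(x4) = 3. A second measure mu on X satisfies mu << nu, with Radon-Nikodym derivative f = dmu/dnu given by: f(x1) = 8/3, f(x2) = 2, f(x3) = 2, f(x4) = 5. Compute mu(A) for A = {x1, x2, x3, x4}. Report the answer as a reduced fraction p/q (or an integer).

By the defining property of the Radon-Nikodym derivative, for every measurable set A,
  mu(A) = integral_A f dnu.
Since nu is a discrete measure concentrated on the atoms of X, the integral over A reduces to the sum
  mu(A) = sum_{x in A} f(x) * nu({x}).
Computing each term:
  x1: f(x1) * nu(x1) = 8/3 * 3 = 8.
  x2: f(x2) * nu(x2) = 2 * 5 = 10.
  x3: f(x3) * nu(x3) = 2 * 4/3 = 8/3.
  x4: f(x4) * nu(x4) = 5 * 3 = 15.
Summing: mu(A) = 8 + 10 + 8/3 + 15 = 107/3.

107/3


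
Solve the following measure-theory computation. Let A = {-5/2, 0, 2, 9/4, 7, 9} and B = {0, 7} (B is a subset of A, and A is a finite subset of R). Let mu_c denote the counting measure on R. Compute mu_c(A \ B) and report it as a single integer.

Counting measure assigns mu_c(E) = |E| (number of elements) when E is finite. For B subset A, A \ B is the set of elements of A not in B, so |A \ B| = |A| - |B|.
|A| = 6, |B| = 2, so mu_c(A \ B) = 6 - 2 = 4.

4


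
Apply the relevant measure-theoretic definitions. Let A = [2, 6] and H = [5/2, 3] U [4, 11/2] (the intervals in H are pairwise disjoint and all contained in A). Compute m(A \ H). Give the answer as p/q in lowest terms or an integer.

The ambient interval has length m(A) = 6 - 2 = 4.
Since the holes are disjoint and sit inside A, by finite additivity
  m(H) = sum_i (b_i - a_i), and m(A \ H) = m(A) - m(H).
Computing the hole measures:
  m(H_1) = 3 - 5/2 = 1/2.
  m(H_2) = 11/2 - 4 = 3/2.
Summed: m(H) = 1/2 + 3/2 = 2.
So m(A \ H) = 4 - 2 = 2.

2


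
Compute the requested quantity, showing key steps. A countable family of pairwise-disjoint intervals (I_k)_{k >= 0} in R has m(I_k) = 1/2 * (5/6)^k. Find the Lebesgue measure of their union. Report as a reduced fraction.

By countable additivity of the Lebesgue measure on pairwise disjoint measurable sets,
  m(union_{k >= 0} I_k) = sum_{k >= 0} m(I_k) = sum_{k >= 0} a * r^k,
  with a = 1/2 and r = 5/6.
Since 0 < r = 5/6 < 1, the geometric series converges:
  sum_{k >= 0} a * r^k = a / (1 - r).
  = 1/2 / (1 - 5/6)
  = 1/2 / (1/6)
  = 3.

3


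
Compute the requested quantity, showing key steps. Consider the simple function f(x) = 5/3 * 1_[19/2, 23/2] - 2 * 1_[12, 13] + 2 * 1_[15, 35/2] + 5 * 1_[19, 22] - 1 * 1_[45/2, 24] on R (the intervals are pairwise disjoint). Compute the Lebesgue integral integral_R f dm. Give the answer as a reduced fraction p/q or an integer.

For a simple function f = sum_i c_i * 1_{A_i} with disjoint A_i,
  integral f dm = sum_i c_i * m(A_i).
Lengths of the A_i:
  m(A_1) = 23/2 - 19/2 = 2.
  m(A_2) = 13 - 12 = 1.
  m(A_3) = 35/2 - 15 = 5/2.
  m(A_4) = 22 - 19 = 3.
  m(A_5) = 24 - 45/2 = 3/2.
Contributions c_i * m(A_i):
  (5/3) * (2) = 10/3.
  (-2) * (1) = -2.
  (2) * (5/2) = 5.
  (5) * (3) = 15.
  (-1) * (3/2) = -3/2.
Total: 10/3 - 2 + 5 + 15 - 3/2 = 119/6.

119/6


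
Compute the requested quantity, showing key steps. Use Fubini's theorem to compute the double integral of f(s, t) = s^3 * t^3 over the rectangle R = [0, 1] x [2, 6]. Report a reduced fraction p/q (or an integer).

f(s, t) is a tensor product of a function of s and a function of t, and both factors are bounded continuous (hence Lebesgue integrable) on the rectangle, so Fubini's theorem applies:
  integral_R f d(m x m) = (integral_a1^b1 s^3 ds) * (integral_a2^b2 t^3 dt).
Inner integral in s: integral_{0}^{1} s^3 ds = (1^4 - 0^4)/4
  = 1/4.
Inner integral in t: integral_{2}^{6} t^3 dt = (6^4 - 2^4)/4
  = 320.
Product: (1/4) * (320) = 80.

80


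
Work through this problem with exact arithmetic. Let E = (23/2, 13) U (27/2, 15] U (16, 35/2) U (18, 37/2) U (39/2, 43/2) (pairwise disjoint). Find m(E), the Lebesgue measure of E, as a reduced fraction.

For pairwise disjoint intervals, m(union_i I_i) = sum_i m(I_i),
and m is invariant under swapping open/closed endpoints (single points have measure 0).
So m(E) = sum_i (b_i - a_i).
  I_1 has length 13 - 23/2 = 3/2.
  I_2 has length 15 - 27/2 = 3/2.
  I_3 has length 35/2 - 16 = 3/2.
  I_4 has length 37/2 - 18 = 1/2.
  I_5 has length 43/2 - 39/2 = 2.
Summing:
  m(E) = 3/2 + 3/2 + 3/2 + 1/2 + 2 = 7.

7


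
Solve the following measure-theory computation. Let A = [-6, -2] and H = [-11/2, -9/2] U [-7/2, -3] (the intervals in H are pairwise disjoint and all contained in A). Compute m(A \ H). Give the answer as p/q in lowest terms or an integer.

The ambient interval has length m(A) = -2 - (-6) = 4.
Since the holes are disjoint and sit inside A, by finite additivity
  m(H) = sum_i (b_i - a_i), and m(A \ H) = m(A) - m(H).
Computing the hole measures:
  m(H_1) = -9/2 - (-11/2) = 1.
  m(H_2) = -3 - (-7/2) = 1/2.
Summed: m(H) = 1 + 1/2 = 3/2.
So m(A \ H) = 4 - 3/2 = 5/2.

5/2


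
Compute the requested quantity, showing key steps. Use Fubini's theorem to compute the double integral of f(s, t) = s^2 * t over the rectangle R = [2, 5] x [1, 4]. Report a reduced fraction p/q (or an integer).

f(s, t) is a tensor product of a function of s and a function of t, and both factors are bounded continuous (hence Lebesgue integrable) on the rectangle, so Fubini's theorem applies:
  integral_R f d(m x m) = (integral_a1^b1 s^2 ds) * (integral_a2^b2 t dt).
Inner integral in s: integral_{2}^{5} s^2 ds = (5^3 - 2^3)/3
  = 39.
Inner integral in t: integral_{1}^{4} t dt = (4^2 - 1^2)/2
  = 15/2.
Product: (39) * (15/2) = 585/2.

585/2


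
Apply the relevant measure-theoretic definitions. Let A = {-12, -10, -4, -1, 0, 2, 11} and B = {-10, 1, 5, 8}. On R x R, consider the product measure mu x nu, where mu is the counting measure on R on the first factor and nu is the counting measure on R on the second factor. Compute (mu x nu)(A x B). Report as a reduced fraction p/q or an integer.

For a measurable rectangle A x B, the product measure satisfies
  (mu x nu)(A x B) = mu(A) * nu(B).
  mu(A) = 7.
  nu(B) = 4.
  (mu x nu)(A x B) = 7 * 4 = 28.

28


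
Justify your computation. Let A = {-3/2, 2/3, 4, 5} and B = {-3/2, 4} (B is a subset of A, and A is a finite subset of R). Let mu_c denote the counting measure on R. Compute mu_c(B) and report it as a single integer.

Counting measure assigns mu_c(E) = |E| (number of elements) when E is finite.
B has 2 element(s), so mu_c(B) = 2.

2


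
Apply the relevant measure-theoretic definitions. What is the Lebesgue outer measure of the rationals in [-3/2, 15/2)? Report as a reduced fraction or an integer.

The set Q cap [-3/2, 15/2) is countable (a subset of the countable set Q). Lebesgue outer measure of any countable set is 0: each singleton {q} has m*({q}) = 0, and by countable subadditivity m*(union_k {q_k}) <= sum_k m*({q_k}) = sum_k 0 = 0. The reverse inequality m*(E) >= 0 is automatic. So m*(Q cap [-3/2, 15/2)) = 0.

0


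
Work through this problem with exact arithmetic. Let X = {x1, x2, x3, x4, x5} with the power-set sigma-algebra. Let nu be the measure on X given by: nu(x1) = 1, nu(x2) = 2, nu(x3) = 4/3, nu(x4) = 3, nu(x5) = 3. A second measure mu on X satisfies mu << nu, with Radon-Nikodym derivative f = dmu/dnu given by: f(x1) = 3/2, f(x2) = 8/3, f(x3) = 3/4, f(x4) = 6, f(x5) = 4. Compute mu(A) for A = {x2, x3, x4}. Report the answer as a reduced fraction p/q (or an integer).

By the defining property of the Radon-Nikodym derivative, for every measurable set A,
  mu(A) = integral_A f dnu.
Since nu is a discrete measure concentrated on the atoms of X, the integral over A reduces to the sum
  mu(A) = sum_{x in A} f(x) * nu({x}).
Computing each term:
  x2: f(x2) * nu(x2) = 8/3 * 2 = 16/3.
  x3: f(x3) * nu(x3) = 3/4 * 4/3 = 1.
  x4: f(x4) * nu(x4) = 6 * 3 = 18.
Summing: mu(A) = 16/3 + 1 + 18 = 73/3.

73/3


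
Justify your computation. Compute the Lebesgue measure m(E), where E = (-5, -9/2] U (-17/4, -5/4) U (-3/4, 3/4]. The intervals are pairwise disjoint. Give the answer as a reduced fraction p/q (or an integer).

For pairwise disjoint intervals, m(union_i I_i) = sum_i m(I_i),
and m is invariant under swapping open/closed endpoints (single points have measure 0).
So m(E) = sum_i (b_i - a_i).
  I_1 has length -9/2 - (-5) = 1/2.
  I_2 has length -5/4 - (-17/4) = 3.
  I_3 has length 3/4 - (-3/4) = 3/2.
Summing:
  m(E) = 1/2 + 3 + 3/2 = 5.

5


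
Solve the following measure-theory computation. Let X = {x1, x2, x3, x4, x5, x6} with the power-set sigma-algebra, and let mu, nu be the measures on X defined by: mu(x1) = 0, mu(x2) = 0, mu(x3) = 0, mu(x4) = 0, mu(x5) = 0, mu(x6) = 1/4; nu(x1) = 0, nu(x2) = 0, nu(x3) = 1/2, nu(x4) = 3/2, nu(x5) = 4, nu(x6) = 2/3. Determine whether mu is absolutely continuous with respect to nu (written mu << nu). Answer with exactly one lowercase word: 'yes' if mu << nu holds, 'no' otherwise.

mu << nu means: every nu-null measurable set is also mu-null; equivalently, for every atom x, if nu({x}) = 0 then mu({x}) = 0.
Checking each atom:
  x1: nu = 0, mu = 0 -> consistent with mu << nu.
  x2: nu = 0, mu = 0 -> consistent with mu << nu.
  x3: nu = 1/2 > 0 -> no constraint.
  x4: nu = 3/2 > 0 -> no constraint.
  x5: nu = 4 > 0 -> no constraint.
  x6: nu = 2/3 > 0 -> no constraint.
No atom violates the condition. Therefore mu << nu.

yes


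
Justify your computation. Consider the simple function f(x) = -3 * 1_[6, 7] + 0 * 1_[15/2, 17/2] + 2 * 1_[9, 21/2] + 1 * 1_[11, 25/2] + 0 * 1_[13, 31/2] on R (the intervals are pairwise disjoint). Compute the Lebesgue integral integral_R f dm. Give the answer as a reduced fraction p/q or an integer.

For a simple function f = sum_i c_i * 1_{A_i} with disjoint A_i,
  integral f dm = sum_i c_i * m(A_i).
Lengths of the A_i:
  m(A_1) = 7 - 6 = 1.
  m(A_2) = 17/2 - 15/2 = 1.
  m(A_3) = 21/2 - 9 = 3/2.
  m(A_4) = 25/2 - 11 = 3/2.
  m(A_5) = 31/2 - 13 = 5/2.
Contributions c_i * m(A_i):
  (-3) * (1) = -3.
  (0) * (1) = 0.
  (2) * (3/2) = 3.
  (1) * (3/2) = 3/2.
  (0) * (5/2) = 0.
Total: -3 + 0 + 3 + 3/2 + 0 = 3/2.

3/2


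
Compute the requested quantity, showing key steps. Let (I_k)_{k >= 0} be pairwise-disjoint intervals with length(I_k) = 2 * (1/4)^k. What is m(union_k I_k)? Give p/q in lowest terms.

By countable additivity of the Lebesgue measure on pairwise disjoint measurable sets,
  m(union_{k >= 0} I_k) = sum_{k >= 0} m(I_k) = sum_{k >= 0} a * r^k,
  with a = 2 and r = 1/4.
Since 0 < r = 1/4 < 1, the geometric series converges:
  sum_{k >= 0} a * r^k = a / (1 - r).
  = 2 / (1 - 1/4)
  = 2 / (3/4)
  = 8/3.

8/3


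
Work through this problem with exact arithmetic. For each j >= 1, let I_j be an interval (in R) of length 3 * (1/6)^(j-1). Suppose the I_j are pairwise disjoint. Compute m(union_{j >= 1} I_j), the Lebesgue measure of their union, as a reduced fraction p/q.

By countable additivity of the Lebesgue measure on pairwise disjoint measurable sets,
  m(union_{j >= 1} I_j) = sum_{j >= 1} m(I_j) = sum_{j >= 1} a * r^(j-1),
  with a = 3 and r = 1/6.
Since 0 < r = 1/6 < 1, the geometric series converges:
  sum_{j >= 1} a * r^(j-1) = a / (1 - r).
  = 3 / (1 - 1/6)
  = 3 / (5/6)
  = 18/5.

18/5


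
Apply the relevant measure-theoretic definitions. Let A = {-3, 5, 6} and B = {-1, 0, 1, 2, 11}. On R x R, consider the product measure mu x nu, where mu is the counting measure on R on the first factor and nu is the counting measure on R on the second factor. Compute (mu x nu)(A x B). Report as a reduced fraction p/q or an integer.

For a measurable rectangle A x B, the product measure satisfies
  (mu x nu)(A x B) = mu(A) * nu(B).
  mu(A) = 3.
  nu(B) = 5.
  (mu x nu)(A x B) = 3 * 5 = 15.

15


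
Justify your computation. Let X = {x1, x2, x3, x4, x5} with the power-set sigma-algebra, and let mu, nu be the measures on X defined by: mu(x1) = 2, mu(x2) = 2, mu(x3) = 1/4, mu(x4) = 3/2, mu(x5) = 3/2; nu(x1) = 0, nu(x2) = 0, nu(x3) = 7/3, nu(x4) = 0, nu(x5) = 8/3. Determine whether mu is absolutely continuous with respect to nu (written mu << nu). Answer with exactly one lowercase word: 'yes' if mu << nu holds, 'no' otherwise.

mu << nu means: every nu-null measurable set is also mu-null; equivalently, for every atom x, if nu({x}) = 0 then mu({x}) = 0.
Checking each atom:
  x1: nu = 0, mu = 2 > 0 -> violates mu << nu.
  x2: nu = 0, mu = 2 > 0 -> violates mu << nu.
  x3: nu = 7/3 > 0 -> no constraint.
  x4: nu = 0, mu = 3/2 > 0 -> violates mu << nu.
  x5: nu = 8/3 > 0 -> no constraint.
The atom(s) x1, x2, x4 violate the condition (nu = 0 but mu > 0). Therefore mu is NOT absolutely continuous w.r.t. nu.

no


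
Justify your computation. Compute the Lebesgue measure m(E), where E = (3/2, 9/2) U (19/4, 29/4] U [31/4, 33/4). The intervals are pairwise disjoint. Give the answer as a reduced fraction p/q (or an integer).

For pairwise disjoint intervals, m(union_i I_i) = sum_i m(I_i),
and m is invariant under swapping open/closed endpoints (single points have measure 0).
So m(E) = sum_i (b_i - a_i).
  I_1 has length 9/2 - 3/2 = 3.
  I_2 has length 29/4 - 19/4 = 5/2.
  I_3 has length 33/4 - 31/4 = 1/2.
Summing:
  m(E) = 3 + 5/2 + 1/2 = 6.

6


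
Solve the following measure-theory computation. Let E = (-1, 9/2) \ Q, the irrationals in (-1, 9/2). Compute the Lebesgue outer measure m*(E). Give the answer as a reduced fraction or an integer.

The interval I = (-1, 9/2) has m(I) = 9/2 - (-1) = 11/2 (endpoints are measure-zero, so open/closed/half-open agree). Write I = (I cap Q) u (I \ Q). The rationals in I are countable, so m*(I cap Q) = 0 (cover each rational by intervals whose total length is arbitrarily small). By countable subadditivity m*(I) <= m*(I cap Q) + m*(I \ Q), hence m*(I \ Q) >= m(I) = 11/2. The reverse inequality m*(I \ Q) <= m*(I) = 11/2 is trivial since (I \ Q) is a subset of I. Therefore m*(I \ Q) = 11/2.

11/2


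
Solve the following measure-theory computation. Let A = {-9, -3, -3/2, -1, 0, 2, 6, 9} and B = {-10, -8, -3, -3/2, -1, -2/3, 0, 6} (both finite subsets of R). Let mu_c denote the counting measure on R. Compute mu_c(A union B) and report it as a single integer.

Counting measure on a finite set equals cardinality. By inclusion-exclusion, |A union B| = |A| + |B| - |A cap B|.
|A| = 8, |B| = 8, |A cap B| = 5.
So mu_c(A union B) = 8 + 8 - 5 = 11.

11


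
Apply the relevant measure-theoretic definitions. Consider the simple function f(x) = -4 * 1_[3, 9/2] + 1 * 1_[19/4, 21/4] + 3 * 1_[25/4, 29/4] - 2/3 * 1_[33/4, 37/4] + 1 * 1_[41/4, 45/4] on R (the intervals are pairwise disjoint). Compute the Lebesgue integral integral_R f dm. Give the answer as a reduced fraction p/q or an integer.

For a simple function f = sum_i c_i * 1_{A_i} with disjoint A_i,
  integral f dm = sum_i c_i * m(A_i).
Lengths of the A_i:
  m(A_1) = 9/2 - 3 = 3/2.
  m(A_2) = 21/4 - 19/4 = 1/2.
  m(A_3) = 29/4 - 25/4 = 1.
  m(A_4) = 37/4 - 33/4 = 1.
  m(A_5) = 45/4 - 41/4 = 1.
Contributions c_i * m(A_i):
  (-4) * (3/2) = -6.
  (1) * (1/2) = 1/2.
  (3) * (1) = 3.
  (-2/3) * (1) = -2/3.
  (1) * (1) = 1.
Total: -6 + 1/2 + 3 - 2/3 + 1 = -13/6.

-13/6


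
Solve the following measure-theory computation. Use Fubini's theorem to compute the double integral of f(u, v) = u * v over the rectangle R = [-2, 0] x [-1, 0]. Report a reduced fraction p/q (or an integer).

f(u, v) is a tensor product of a function of u and a function of v, and both factors are bounded continuous (hence Lebesgue integrable) on the rectangle, so Fubini's theorem applies:
  integral_R f d(m x m) = (integral_a1^b1 u du) * (integral_a2^b2 v dv).
Inner integral in u: integral_{-2}^{0} u du = (0^2 - (-2)^2)/2
  = -2.
Inner integral in v: integral_{-1}^{0} v dv = (0^2 - (-1)^2)/2
  = -1/2.
Product: (-2) * (-1/2) = 1.

1


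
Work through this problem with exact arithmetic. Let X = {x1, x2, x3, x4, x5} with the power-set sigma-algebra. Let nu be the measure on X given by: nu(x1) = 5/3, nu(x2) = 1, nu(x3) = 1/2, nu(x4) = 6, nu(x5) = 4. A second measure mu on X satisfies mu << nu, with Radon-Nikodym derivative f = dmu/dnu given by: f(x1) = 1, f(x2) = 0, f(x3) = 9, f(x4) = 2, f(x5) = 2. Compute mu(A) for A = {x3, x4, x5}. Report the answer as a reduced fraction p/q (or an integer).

By the defining property of the Radon-Nikodym derivative, for every measurable set A,
  mu(A) = integral_A f dnu.
Since nu is a discrete measure concentrated on the atoms of X, the integral over A reduces to the sum
  mu(A) = sum_{x in A} f(x) * nu({x}).
Computing each term:
  x3: f(x3) * nu(x3) = 9 * 1/2 = 9/2.
  x4: f(x4) * nu(x4) = 2 * 6 = 12.
  x5: f(x5) * nu(x5) = 2 * 4 = 8.
Summing: mu(A) = 9/2 + 12 + 8 = 49/2.

49/2


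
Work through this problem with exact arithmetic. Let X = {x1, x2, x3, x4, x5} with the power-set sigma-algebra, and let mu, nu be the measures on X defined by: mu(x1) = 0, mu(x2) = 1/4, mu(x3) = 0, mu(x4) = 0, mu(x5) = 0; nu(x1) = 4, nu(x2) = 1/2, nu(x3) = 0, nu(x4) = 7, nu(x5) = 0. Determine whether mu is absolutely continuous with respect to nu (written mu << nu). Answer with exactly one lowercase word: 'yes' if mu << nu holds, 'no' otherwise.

mu << nu means: every nu-null measurable set is also mu-null; equivalently, for every atom x, if nu({x}) = 0 then mu({x}) = 0.
Checking each atom:
  x1: nu = 4 > 0 -> no constraint.
  x2: nu = 1/2 > 0 -> no constraint.
  x3: nu = 0, mu = 0 -> consistent with mu << nu.
  x4: nu = 7 > 0 -> no constraint.
  x5: nu = 0, mu = 0 -> consistent with mu << nu.
No atom violates the condition. Therefore mu << nu.

yes


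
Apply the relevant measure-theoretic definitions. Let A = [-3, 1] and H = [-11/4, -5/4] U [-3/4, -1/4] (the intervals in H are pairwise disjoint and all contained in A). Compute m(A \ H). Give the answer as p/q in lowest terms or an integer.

The ambient interval has length m(A) = 1 - (-3) = 4.
Since the holes are disjoint and sit inside A, by finite additivity
  m(H) = sum_i (b_i - a_i), and m(A \ H) = m(A) - m(H).
Computing the hole measures:
  m(H_1) = -5/4 - (-11/4) = 3/2.
  m(H_2) = -1/4 - (-3/4) = 1/2.
Summed: m(H) = 3/2 + 1/2 = 2.
So m(A \ H) = 4 - 2 = 2.

2


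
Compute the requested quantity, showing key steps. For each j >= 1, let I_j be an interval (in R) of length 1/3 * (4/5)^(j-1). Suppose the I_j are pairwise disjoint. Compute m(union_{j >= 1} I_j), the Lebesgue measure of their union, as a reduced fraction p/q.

By countable additivity of the Lebesgue measure on pairwise disjoint measurable sets,
  m(union_{j >= 1} I_j) = sum_{j >= 1} m(I_j) = sum_{j >= 1} a * r^(j-1),
  with a = 1/3 and r = 4/5.
Since 0 < r = 4/5 < 1, the geometric series converges:
  sum_{j >= 1} a * r^(j-1) = a / (1 - r).
  = 1/3 / (1 - 4/5)
  = 1/3 / (1/5)
  = 5/3.

5/3


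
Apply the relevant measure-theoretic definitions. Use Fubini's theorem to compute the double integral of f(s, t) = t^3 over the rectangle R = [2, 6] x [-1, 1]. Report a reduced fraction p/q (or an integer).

f(s, t) is a tensor product of a function of s and a function of t, and both factors are bounded continuous (hence Lebesgue integrable) on the rectangle, so Fubini's theorem applies:
  integral_R f d(m x m) = (integral_a1^b1 1 ds) * (integral_a2^b2 t^3 dt).
Inner integral in s: integral_{2}^{6} 1 ds = (6^1 - 2^1)/1
  = 4.
Inner integral in t: integral_{-1}^{1} t^3 dt = (1^4 - (-1)^4)/4
  = 0.
Product: (4) * (0) = 0.

0


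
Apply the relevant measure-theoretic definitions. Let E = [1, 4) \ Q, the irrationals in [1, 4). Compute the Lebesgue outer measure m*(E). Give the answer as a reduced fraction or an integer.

The interval I = [1, 4) has m(I) = 4 - 1 = 3 (endpoints are measure-zero, so open/closed/half-open agree). Write I = (I cap Q) u (I \ Q). The rationals in I are countable, so m*(I cap Q) = 0 (cover each rational by intervals whose total length is arbitrarily small). By countable subadditivity m*(I) <= m*(I cap Q) + m*(I \ Q), hence m*(I \ Q) >= m(I) = 3. The reverse inequality m*(I \ Q) <= m*(I) = 3 is trivial since (I \ Q) is a subset of I. Therefore m*(I \ Q) = 3.

3


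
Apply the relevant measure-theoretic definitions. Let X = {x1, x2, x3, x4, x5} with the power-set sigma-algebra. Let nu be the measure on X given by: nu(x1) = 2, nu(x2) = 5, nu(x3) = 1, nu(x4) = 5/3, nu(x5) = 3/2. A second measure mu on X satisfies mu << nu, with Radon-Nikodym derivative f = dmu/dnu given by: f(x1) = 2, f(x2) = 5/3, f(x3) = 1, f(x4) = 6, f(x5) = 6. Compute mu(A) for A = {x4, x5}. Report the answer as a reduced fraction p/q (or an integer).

By the defining property of the Radon-Nikodym derivative, for every measurable set A,
  mu(A) = integral_A f dnu.
Since nu is a discrete measure concentrated on the atoms of X, the integral over A reduces to the sum
  mu(A) = sum_{x in A} f(x) * nu({x}).
Computing each term:
  x4: f(x4) * nu(x4) = 6 * 5/3 = 10.
  x5: f(x5) * nu(x5) = 6 * 3/2 = 9.
Summing: mu(A) = 10 + 9 = 19.

19


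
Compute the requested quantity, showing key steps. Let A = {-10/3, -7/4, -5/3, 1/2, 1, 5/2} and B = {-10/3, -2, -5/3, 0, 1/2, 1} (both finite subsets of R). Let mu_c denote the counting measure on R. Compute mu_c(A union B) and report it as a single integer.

Counting measure on a finite set equals cardinality. By inclusion-exclusion, |A union B| = |A| + |B| - |A cap B|.
|A| = 6, |B| = 6, |A cap B| = 4.
So mu_c(A union B) = 6 + 6 - 4 = 8.

8


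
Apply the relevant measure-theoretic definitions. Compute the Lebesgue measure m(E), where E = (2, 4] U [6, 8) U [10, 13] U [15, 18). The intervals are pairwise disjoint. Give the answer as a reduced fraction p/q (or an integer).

For pairwise disjoint intervals, m(union_i I_i) = sum_i m(I_i),
and m is invariant under swapping open/closed endpoints (single points have measure 0).
So m(E) = sum_i (b_i - a_i).
  I_1 has length 4 - 2 = 2.
  I_2 has length 8 - 6 = 2.
  I_3 has length 13 - 10 = 3.
  I_4 has length 18 - 15 = 3.
Summing:
  m(E) = 2 + 2 + 3 + 3 = 10.

10


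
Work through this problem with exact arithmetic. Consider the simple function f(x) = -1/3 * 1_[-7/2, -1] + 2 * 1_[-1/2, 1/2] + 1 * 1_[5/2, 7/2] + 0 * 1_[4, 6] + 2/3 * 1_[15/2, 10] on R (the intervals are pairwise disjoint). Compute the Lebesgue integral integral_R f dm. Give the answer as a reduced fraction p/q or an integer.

For a simple function f = sum_i c_i * 1_{A_i} with disjoint A_i,
  integral f dm = sum_i c_i * m(A_i).
Lengths of the A_i:
  m(A_1) = -1 - (-7/2) = 5/2.
  m(A_2) = 1/2 - (-1/2) = 1.
  m(A_3) = 7/2 - 5/2 = 1.
  m(A_4) = 6 - 4 = 2.
  m(A_5) = 10 - 15/2 = 5/2.
Contributions c_i * m(A_i):
  (-1/3) * (5/2) = -5/6.
  (2) * (1) = 2.
  (1) * (1) = 1.
  (0) * (2) = 0.
  (2/3) * (5/2) = 5/3.
Total: -5/6 + 2 + 1 + 0 + 5/3 = 23/6.

23/6


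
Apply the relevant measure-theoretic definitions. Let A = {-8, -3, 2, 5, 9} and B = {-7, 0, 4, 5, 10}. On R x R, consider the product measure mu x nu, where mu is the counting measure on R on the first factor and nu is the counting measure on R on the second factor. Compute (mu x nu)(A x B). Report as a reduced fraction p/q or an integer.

For a measurable rectangle A x B, the product measure satisfies
  (mu x nu)(A x B) = mu(A) * nu(B).
  mu(A) = 5.
  nu(B) = 5.
  (mu x nu)(A x B) = 5 * 5 = 25.

25


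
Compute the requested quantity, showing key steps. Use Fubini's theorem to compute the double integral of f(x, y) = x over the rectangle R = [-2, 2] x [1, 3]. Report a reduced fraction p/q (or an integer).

f(x, y) is a tensor product of a function of x and a function of y, and both factors are bounded continuous (hence Lebesgue integrable) on the rectangle, so Fubini's theorem applies:
  integral_R f d(m x m) = (integral_a1^b1 x dx) * (integral_a2^b2 1 dy).
Inner integral in x: integral_{-2}^{2} x dx = (2^2 - (-2)^2)/2
  = 0.
Inner integral in y: integral_{1}^{3} 1 dy = (3^1 - 1^1)/1
  = 2.
Product: (0) * (2) = 0.

0


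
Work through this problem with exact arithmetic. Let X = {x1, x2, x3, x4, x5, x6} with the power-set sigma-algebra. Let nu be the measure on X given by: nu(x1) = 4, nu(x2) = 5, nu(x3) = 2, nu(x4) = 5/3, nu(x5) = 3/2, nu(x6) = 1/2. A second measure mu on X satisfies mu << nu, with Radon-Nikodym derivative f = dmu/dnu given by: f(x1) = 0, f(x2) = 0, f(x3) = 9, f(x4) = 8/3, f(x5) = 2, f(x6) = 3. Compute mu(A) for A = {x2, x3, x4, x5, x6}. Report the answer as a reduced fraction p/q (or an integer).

By the defining property of the Radon-Nikodym derivative, for every measurable set A,
  mu(A) = integral_A f dnu.
Since nu is a discrete measure concentrated on the atoms of X, the integral over A reduces to the sum
  mu(A) = sum_{x in A} f(x) * nu({x}).
Computing each term:
  x2: f(x2) * nu(x2) = 0 * 5 = 0.
  x3: f(x3) * nu(x3) = 9 * 2 = 18.
  x4: f(x4) * nu(x4) = 8/3 * 5/3 = 40/9.
  x5: f(x5) * nu(x5) = 2 * 3/2 = 3.
  x6: f(x6) * nu(x6) = 3 * 1/2 = 3/2.
Summing: mu(A) = 0 + 18 + 40/9 + 3 + 3/2 = 485/18.

485/18


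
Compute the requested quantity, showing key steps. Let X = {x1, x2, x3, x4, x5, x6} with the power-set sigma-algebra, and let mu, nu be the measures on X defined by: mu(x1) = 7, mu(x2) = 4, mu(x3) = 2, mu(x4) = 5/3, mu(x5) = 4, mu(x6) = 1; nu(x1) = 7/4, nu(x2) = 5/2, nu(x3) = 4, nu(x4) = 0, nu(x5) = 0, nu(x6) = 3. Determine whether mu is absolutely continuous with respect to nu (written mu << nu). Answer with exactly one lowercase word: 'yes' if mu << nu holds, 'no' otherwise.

mu << nu means: every nu-null measurable set is also mu-null; equivalently, for every atom x, if nu({x}) = 0 then mu({x}) = 0.
Checking each atom:
  x1: nu = 7/4 > 0 -> no constraint.
  x2: nu = 5/2 > 0 -> no constraint.
  x3: nu = 4 > 0 -> no constraint.
  x4: nu = 0, mu = 5/3 > 0 -> violates mu << nu.
  x5: nu = 0, mu = 4 > 0 -> violates mu << nu.
  x6: nu = 3 > 0 -> no constraint.
The atom(s) x4, x5 violate the condition (nu = 0 but mu > 0). Therefore mu is NOT absolutely continuous w.r.t. nu.

no


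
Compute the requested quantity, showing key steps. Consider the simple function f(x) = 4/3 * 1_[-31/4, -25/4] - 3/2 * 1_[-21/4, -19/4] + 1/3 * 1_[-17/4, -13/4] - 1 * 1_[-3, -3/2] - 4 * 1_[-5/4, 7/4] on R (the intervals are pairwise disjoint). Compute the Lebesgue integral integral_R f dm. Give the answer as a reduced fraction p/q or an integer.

For a simple function f = sum_i c_i * 1_{A_i} with disjoint A_i,
  integral f dm = sum_i c_i * m(A_i).
Lengths of the A_i:
  m(A_1) = -25/4 - (-31/4) = 3/2.
  m(A_2) = -19/4 - (-21/4) = 1/2.
  m(A_3) = -13/4 - (-17/4) = 1.
  m(A_4) = -3/2 - (-3) = 3/2.
  m(A_5) = 7/4 - (-5/4) = 3.
Contributions c_i * m(A_i):
  (4/3) * (3/2) = 2.
  (-3/2) * (1/2) = -3/4.
  (1/3) * (1) = 1/3.
  (-1) * (3/2) = -3/2.
  (-4) * (3) = -12.
Total: 2 - 3/4 + 1/3 - 3/2 - 12 = -143/12.

-143/12


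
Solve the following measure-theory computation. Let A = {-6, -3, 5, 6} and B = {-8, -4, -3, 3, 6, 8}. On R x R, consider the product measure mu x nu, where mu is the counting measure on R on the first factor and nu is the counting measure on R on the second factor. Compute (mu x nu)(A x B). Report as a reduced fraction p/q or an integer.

For a measurable rectangle A x B, the product measure satisfies
  (mu x nu)(A x B) = mu(A) * nu(B).
  mu(A) = 4.
  nu(B) = 6.
  (mu x nu)(A x B) = 4 * 6 = 24.

24


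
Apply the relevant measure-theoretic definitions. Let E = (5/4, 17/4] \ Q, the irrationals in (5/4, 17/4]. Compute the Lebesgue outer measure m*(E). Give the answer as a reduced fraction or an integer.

The interval I = (5/4, 17/4] has m(I) = 17/4 - 5/4 = 3 (endpoints are measure-zero, so open/closed/half-open agree). Write I = (I cap Q) u (I \ Q). The rationals in I are countable, so m*(I cap Q) = 0 (cover each rational by intervals whose total length is arbitrarily small). By countable subadditivity m*(I) <= m*(I cap Q) + m*(I \ Q), hence m*(I \ Q) >= m(I) = 3. The reverse inequality m*(I \ Q) <= m*(I) = 3 is trivial since (I \ Q) is a subset of I. Therefore m*(I \ Q) = 3.

3


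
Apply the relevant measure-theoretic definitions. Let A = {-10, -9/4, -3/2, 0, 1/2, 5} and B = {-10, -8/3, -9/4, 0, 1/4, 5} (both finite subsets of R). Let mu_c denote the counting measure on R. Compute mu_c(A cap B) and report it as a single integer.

Counting measure on a finite set equals cardinality. mu_c(A cap B) = |A cap B| (elements appearing in both).
Enumerating the elements of A that also lie in B gives 4 element(s).
So mu_c(A cap B) = 4.

4


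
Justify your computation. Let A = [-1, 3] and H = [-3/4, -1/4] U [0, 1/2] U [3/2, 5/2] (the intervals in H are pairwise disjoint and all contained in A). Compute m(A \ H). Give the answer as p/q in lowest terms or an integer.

The ambient interval has length m(A) = 3 - (-1) = 4.
Since the holes are disjoint and sit inside A, by finite additivity
  m(H) = sum_i (b_i - a_i), and m(A \ H) = m(A) - m(H).
Computing the hole measures:
  m(H_1) = -1/4 - (-3/4) = 1/2.
  m(H_2) = 1/2 - 0 = 1/2.
  m(H_3) = 5/2 - 3/2 = 1.
Summed: m(H) = 1/2 + 1/2 + 1 = 2.
So m(A \ H) = 4 - 2 = 2.

2


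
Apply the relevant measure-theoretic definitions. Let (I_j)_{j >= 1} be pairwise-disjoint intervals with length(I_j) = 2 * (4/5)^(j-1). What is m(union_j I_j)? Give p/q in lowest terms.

By countable additivity of the Lebesgue measure on pairwise disjoint measurable sets,
  m(union_{j >= 1} I_j) = sum_{j >= 1} m(I_j) = sum_{j >= 1} a * r^(j-1),
  with a = 2 and r = 4/5.
Since 0 < r = 4/5 < 1, the geometric series converges:
  sum_{j >= 1} a * r^(j-1) = a / (1 - r).
  = 2 / (1 - 4/5)
  = 2 / (1/5)
  = 10.

10


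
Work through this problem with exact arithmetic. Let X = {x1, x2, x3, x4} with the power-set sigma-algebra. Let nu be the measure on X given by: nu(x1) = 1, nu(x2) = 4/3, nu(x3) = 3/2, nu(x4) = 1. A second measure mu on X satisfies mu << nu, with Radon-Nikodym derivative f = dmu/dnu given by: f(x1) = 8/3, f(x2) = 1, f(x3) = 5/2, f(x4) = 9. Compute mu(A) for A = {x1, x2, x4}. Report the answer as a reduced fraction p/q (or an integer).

By the defining property of the Radon-Nikodym derivative, for every measurable set A,
  mu(A) = integral_A f dnu.
Since nu is a discrete measure concentrated on the atoms of X, the integral over A reduces to the sum
  mu(A) = sum_{x in A} f(x) * nu({x}).
Computing each term:
  x1: f(x1) * nu(x1) = 8/3 * 1 = 8/3.
  x2: f(x2) * nu(x2) = 1 * 4/3 = 4/3.
  x4: f(x4) * nu(x4) = 9 * 1 = 9.
Summing: mu(A) = 8/3 + 4/3 + 9 = 13.

13


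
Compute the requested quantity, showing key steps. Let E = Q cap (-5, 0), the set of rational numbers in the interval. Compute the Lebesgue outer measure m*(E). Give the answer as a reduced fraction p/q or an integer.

The set Q cap (-5, 0) is countable (a subset of the countable set Q). Lebesgue outer measure of any countable set is 0: each singleton {q} has m*({q}) = 0, and by countable subadditivity m*(union_k {q_k}) <= sum_k m*({q_k}) = sum_k 0 = 0. The reverse inequality m*(E) >= 0 is automatic. So m*(Q cap (-5, 0)) = 0.

0


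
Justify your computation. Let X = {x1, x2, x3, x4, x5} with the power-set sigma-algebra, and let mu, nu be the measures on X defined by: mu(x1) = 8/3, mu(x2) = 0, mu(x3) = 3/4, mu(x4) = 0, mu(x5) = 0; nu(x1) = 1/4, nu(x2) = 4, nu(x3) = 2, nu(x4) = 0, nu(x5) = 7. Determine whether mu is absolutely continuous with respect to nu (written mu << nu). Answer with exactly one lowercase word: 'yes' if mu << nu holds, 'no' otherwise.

mu << nu means: every nu-null measurable set is also mu-null; equivalently, for every atom x, if nu({x}) = 0 then mu({x}) = 0.
Checking each atom:
  x1: nu = 1/4 > 0 -> no constraint.
  x2: nu = 4 > 0 -> no constraint.
  x3: nu = 2 > 0 -> no constraint.
  x4: nu = 0, mu = 0 -> consistent with mu << nu.
  x5: nu = 7 > 0 -> no constraint.
No atom violates the condition. Therefore mu << nu.

yes


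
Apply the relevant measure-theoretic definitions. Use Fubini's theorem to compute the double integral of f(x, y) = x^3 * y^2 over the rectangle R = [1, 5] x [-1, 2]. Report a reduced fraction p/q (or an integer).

f(x, y) is a tensor product of a function of x and a function of y, and both factors are bounded continuous (hence Lebesgue integrable) on the rectangle, so Fubini's theorem applies:
  integral_R f d(m x m) = (integral_a1^b1 x^3 dx) * (integral_a2^b2 y^2 dy).
Inner integral in x: integral_{1}^{5} x^3 dx = (5^4 - 1^4)/4
  = 156.
Inner integral in y: integral_{-1}^{2} y^2 dy = (2^3 - (-1)^3)/3
  = 3.
Product: (156) * (3) = 468.

468


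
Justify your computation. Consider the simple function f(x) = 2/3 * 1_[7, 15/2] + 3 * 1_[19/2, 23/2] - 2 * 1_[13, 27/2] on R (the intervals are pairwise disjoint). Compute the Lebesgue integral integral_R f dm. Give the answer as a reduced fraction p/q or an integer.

For a simple function f = sum_i c_i * 1_{A_i} with disjoint A_i,
  integral f dm = sum_i c_i * m(A_i).
Lengths of the A_i:
  m(A_1) = 15/2 - 7 = 1/2.
  m(A_2) = 23/2 - 19/2 = 2.
  m(A_3) = 27/2 - 13 = 1/2.
Contributions c_i * m(A_i):
  (2/3) * (1/2) = 1/3.
  (3) * (2) = 6.
  (-2) * (1/2) = -1.
Total: 1/3 + 6 - 1 = 16/3.

16/3


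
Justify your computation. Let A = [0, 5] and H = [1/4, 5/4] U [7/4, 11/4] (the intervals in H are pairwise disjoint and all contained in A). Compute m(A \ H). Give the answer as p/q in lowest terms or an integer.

The ambient interval has length m(A) = 5 - 0 = 5.
Since the holes are disjoint and sit inside A, by finite additivity
  m(H) = sum_i (b_i - a_i), and m(A \ H) = m(A) - m(H).
Computing the hole measures:
  m(H_1) = 5/4 - 1/4 = 1.
  m(H_2) = 11/4 - 7/4 = 1.
Summed: m(H) = 1 + 1 = 2.
So m(A \ H) = 5 - 2 = 3.

3


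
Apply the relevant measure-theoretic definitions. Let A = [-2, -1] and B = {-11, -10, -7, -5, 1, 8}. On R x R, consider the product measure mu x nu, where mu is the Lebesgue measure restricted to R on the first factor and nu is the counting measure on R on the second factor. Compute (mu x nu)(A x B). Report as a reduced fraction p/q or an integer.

For a measurable rectangle A x B, the product measure satisfies
  (mu x nu)(A x B) = mu(A) * nu(B).
  mu(A) = 1.
  nu(B) = 6.
  (mu x nu)(A x B) = 1 * 6 = 6.

6


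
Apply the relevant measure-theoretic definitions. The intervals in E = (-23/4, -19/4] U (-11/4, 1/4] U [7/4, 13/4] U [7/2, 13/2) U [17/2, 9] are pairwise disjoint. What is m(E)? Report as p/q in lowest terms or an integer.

For pairwise disjoint intervals, m(union_i I_i) = sum_i m(I_i),
and m is invariant under swapping open/closed endpoints (single points have measure 0).
So m(E) = sum_i (b_i - a_i).
  I_1 has length -19/4 - (-23/4) = 1.
  I_2 has length 1/4 - (-11/4) = 3.
  I_3 has length 13/4 - 7/4 = 3/2.
  I_4 has length 13/2 - 7/2 = 3.
  I_5 has length 9 - 17/2 = 1/2.
Summing:
  m(E) = 1 + 3 + 3/2 + 3 + 1/2 = 9.

9


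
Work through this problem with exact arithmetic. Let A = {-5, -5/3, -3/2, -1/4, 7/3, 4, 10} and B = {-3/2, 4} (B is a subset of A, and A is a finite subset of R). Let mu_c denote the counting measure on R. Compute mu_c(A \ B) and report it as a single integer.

Counting measure assigns mu_c(E) = |E| (number of elements) when E is finite. For B subset A, A \ B is the set of elements of A not in B, so |A \ B| = |A| - |B|.
|A| = 7, |B| = 2, so mu_c(A \ B) = 7 - 2 = 5.

5


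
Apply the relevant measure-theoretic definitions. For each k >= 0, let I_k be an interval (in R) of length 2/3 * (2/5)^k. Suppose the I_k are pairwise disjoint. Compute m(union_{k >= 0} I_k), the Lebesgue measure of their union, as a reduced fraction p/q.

By countable additivity of the Lebesgue measure on pairwise disjoint measurable sets,
  m(union_{k >= 0} I_k) = sum_{k >= 0} m(I_k) = sum_{k >= 0} a * r^k,
  with a = 2/3 and r = 2/5.
Since 0 < r = 2/5 < 1, the geometric series converges:
  sum_{k >= 0} a * r^k = a / (1 - r).
  = 2/3 / (1 - 2/5)
  = 2/3 / (3/5)
  = 10/9.

10/9


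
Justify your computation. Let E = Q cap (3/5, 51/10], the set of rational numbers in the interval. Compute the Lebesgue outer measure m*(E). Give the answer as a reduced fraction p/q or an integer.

E = Q cap (3/5, 51/10] is a subset of Q, which is countable. Enumerate Q = {q_1, q_2, ...}; for any eps > 0, cover q_k by the open interval (q_k - eps/2^(k+1), q_k + eps/2^(k+1)), of length eps/2^k. The total cover length is sum_{k>=1} eps/2^k = eps. Hence m*(E) <= m*(Q) <= eps for every eps > 0, and since outer measure is non-negative, m*(E) = 0.

0


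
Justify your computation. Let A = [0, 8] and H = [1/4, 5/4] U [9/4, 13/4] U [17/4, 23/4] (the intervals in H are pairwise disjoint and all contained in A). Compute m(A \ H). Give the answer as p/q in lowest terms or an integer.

The ambient interval has length m(A) = 8 - 0 = 8.
Since the holes are disjoint and sit inside A, by finite additivity
  m(H) = sum_i (b_i - a_i), and m(A \ H) = m(A) - m(H).
Computing the hole measures:
  m(H_1) = 5/4 - 1/4 = 1.
  m(H_2) = 13/4 - 9/4 = 1.
  m(H_3) = 23/4 - 17/4 = 3/2.
Summed: m(H) = 1 + 1 + 3/2 = 7/2.
So m(A \ H) = 8 - 7/2 = 9/2.

9/2


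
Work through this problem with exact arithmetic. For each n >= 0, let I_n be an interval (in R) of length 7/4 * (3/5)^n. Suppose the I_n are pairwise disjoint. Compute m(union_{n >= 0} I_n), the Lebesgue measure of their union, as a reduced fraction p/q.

By countable additivity of the Lebesgue measure on pairwise disjoint measurable sets,
  m(union_{n >= 0} I_n) = sum_{n >= 0} m(I_n) = sum_{n >= 0} a * r^n,
  with a = 7/4 and r = 3/5.
Since 0 < r = 3/5 < 1, the geometric series converges:
  sum_{n >= 0} a * r^n = a / (1 - r).
  = 7/4 / (1 - 3/5)
  = 7/4 / (2/5)
  = 35/8.

35/8
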